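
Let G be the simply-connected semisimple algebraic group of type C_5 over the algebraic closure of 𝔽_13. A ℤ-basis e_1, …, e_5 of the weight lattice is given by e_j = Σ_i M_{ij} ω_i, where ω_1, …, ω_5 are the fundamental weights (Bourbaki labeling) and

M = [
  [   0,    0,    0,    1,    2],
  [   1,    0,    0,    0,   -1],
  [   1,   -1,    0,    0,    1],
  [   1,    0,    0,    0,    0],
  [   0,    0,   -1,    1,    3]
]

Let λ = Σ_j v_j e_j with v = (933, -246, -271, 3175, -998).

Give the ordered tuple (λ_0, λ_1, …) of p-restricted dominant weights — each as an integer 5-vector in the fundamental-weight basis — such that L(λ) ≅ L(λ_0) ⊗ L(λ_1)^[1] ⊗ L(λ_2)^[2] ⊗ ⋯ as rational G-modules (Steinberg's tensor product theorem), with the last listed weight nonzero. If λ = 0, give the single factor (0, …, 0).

In the fundamental-weight basis, λ has coordinates c = M·v (v = (933, -246, -271, 3175, -998)):
  c_1 = 0*933 + 0*-246 + 0*-271 + 1*3175 + 2*-998 = 1179
  c_2 = 1*933 + 0*-246 + 0*-271 + 0*3175 + -1*-998 = 1931
  c_3 = 1*933 + -1*-246 + 0*-271 + 0*3175 + 1*-998 = 181
  c_4 = 1*933 + 0*-246 + 0*-271 + 0*3175 + 0*-998 = 933
  c_5 = 0*933 + 0*-246 + -1*-271 + 1*3175 + 3*-998 = 452
p = 13; digits c_i = Σ_j d_{ij}·13^j, 0 ≤ d_{ij} < 13:
  c_1 = 1179 = 9·13^0 + 12·13^1 + 6·13^2
  c_2 = 1931 = 7·13^0 + 5·13^1 + 11·13^2
  c_3 = 181 = 12·13^0 + 0·13^1 + 1·13^2
  c_4 = 933 = 10·13^0 + 6·13^1 + 5·13^2
  c_5 = 452 = 10·13^0 + 8·13^1 + 2·13^2
λ_0 = (9, 7, 12, 10, 10)
λ_1 = (12, 5, 0, 6, 8)
λ_2 = (6, 11, 1, 5, 2)

((9, 7, 12, 10, 10), (12, 5, 0, 6, 8), (6, 11, 1, 5, 2))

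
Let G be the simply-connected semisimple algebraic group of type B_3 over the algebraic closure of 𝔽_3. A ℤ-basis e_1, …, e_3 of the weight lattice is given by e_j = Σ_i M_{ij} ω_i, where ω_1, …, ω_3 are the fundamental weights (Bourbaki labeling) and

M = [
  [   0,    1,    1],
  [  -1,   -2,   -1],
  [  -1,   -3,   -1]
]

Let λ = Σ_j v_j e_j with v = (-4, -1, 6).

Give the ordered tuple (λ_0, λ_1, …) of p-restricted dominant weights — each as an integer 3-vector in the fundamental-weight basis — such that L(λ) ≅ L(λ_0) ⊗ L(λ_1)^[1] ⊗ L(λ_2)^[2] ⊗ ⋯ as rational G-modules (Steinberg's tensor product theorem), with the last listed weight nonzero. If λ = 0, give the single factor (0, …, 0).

ω-coordinates c = M·v, v = (-4, -1, 6):
  c_1 = 0*-4 + 1*-1 + 1*6 = 5
  c_2 = -1*-4 + -2*-1 + -1*6 = 0
  c_3 = -1*-4 + -3*-1 + -1*6 = 1
Writing each c_i in base p = 3:
  c_1 = 5 = 2·3^0 + 1·3^1
  c_2 = 0
  c_3 = 1 = 1·3^0
p-restricted factor λ_0 = (2, 0, 1)
p-restricted factor λ_1 = (1, 0, 0)

((2, 0, 1), (1, 0, 0))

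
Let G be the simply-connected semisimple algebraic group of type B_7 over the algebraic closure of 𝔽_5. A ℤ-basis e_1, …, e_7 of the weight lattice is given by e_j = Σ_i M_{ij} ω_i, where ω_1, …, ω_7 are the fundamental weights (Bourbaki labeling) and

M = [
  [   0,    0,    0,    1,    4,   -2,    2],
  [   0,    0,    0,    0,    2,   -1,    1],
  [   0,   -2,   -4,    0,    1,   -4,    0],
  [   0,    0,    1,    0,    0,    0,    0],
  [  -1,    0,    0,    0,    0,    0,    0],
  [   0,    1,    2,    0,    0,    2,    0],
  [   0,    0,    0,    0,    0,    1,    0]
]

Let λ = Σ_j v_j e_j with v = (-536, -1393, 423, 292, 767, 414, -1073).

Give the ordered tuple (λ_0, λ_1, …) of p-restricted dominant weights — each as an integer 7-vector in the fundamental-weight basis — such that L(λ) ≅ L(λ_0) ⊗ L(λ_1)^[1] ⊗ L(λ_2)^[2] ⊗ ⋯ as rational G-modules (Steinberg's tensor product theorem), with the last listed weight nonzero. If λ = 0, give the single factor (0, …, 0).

Compute c_i = Σ_j M_{ij} v_j with v = (-536, -1393, 423, 292, 767, 414, -1073):
  c_1 = 0*-536 + 0*-1393 + 0*423 + 1*292 + 4*767 + -2*414 + 2*-1073 = 386
  c_2 = 0*-536 + 0*-1393 + 0*423 + 0*292 + 2*767 + -1*414 + 1*-1073 = 47
  c_3 = 0*-536 + -2*-1393 + -4*423 + 0*292 + 1*767 + -4*414 + 0*-1073 = 205
  c_4 = 0*-536 + 0*-1393 + 1*423 + 0*292 + 0*767 + 0*414 + 0*-1073 = 423
  c_5 = -1*-536 + 0*-1393 + 0*423 + 0*292 + 0*767 + 0*414 + 0*-1073 = 536
  c_6 = 0*-536 + 1*-1393 + 2*423 + 0*292 + 0*767 + 2*414 + 0*-1073 = 281
  c_7 = 0*-536 + 0*-1393 + 0*423 + 0*292 + 0*767 + 1*414 + 0*-1073 = 414
p = 5; digits c_i = Σ_j d_{ij}·5^j, 0 ≤ d_{ij} < 5:
  c_1 = 386 = 1·5^0 + 2·5^1 + 0·5^2 + 3·5^3
  c_2 = 47 = 2·5^0 + 4·5^1 + 1·5^2
  c_3 = 205 = 0·5^0 + 1·5^1 + 3·5^2 + 1·5^3
  c_4 = 423 = 3·5^0 + 4·5^1 + 1·5^2 + 3·5^3
  c_5 = 536 = 1·5^0 + 2·5^1 + 1·5^2 + 4·5^3
  c_6 = 281 = 1·5^0 + 1·5^1 + 1·5^2 + 2·5^3
  c_7 = 414 = 4·5^0 + 2·5^1 + 1·5^2 + 3·5^3
p-restricted factor λ_0 = (1, 2, 0, 3, 1, 1, 4)
p-restricted factor λ_1 = (2, 4, 1, 4, 2, 1, 2)
p-restricted factor λ_2 = (0, 1, 3, 1, 1, 1, 1)
p-restricted factor λ_3 = (3, 0, 1, 3, 4, 2, 3)

((1, 2, 0, 3, 1, 1, 4), (2, 4, 1, 4, 2, 1, 2), (0, 1, 3, 1, 1, 1, 1), (3, 0, 1, 3, 4, 2, 3))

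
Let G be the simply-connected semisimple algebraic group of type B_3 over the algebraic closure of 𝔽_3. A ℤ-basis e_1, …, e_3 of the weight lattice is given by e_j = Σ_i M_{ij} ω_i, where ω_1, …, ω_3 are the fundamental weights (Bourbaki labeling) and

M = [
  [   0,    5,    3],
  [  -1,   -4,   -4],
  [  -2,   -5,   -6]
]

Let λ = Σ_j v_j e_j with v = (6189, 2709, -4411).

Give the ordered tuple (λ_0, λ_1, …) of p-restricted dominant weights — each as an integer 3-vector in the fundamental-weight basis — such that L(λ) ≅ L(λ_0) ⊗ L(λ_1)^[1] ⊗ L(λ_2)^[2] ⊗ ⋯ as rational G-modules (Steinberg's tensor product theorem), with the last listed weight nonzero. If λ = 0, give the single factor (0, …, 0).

((0, 1, 0), (2, 2, 1), (1, 2, 0), (2, 1, 2), (0, 1, 0), (1, 2, 2))

ω-coordinates c = M·v, v = (6189, 2709, -4411):
  c_1 = 0*6189 + 5*2709 + 3*-4411 = 312
  c_2 = -1*6189 + -4*2709 + -4*-4411 = 619
  c_3 = -2*6189 + -5*2709 + -6*-4411 = 543
Expand coordinatewise in base 3:
  c_1 = 312 = 0·3^0 + 2·3^1 + 1·3^2 + 2·3^3 + 0·3^4 + 1·3^5
  c_2 = 619 = 1·3^0 + 2·3^1 + 2·3^2 + 1·3^3 + 1·3^4 + 2·3^5
  c_3 = 543 = 0·3^0 + 1·3^1 + 0·3^2 + 2·3^3 + 0·3^4 + 2·3^5
Factor λ_0 = (0, 1, 0)
Factor λ_1 = (2, 2, 1)
Factor λ_2 = (1, 2, 0)
Factor λ_3 = (2, 1, 2)
Factor λ_4 = (0, 1, 0)
Factor λ_5 = (1, 2, 2)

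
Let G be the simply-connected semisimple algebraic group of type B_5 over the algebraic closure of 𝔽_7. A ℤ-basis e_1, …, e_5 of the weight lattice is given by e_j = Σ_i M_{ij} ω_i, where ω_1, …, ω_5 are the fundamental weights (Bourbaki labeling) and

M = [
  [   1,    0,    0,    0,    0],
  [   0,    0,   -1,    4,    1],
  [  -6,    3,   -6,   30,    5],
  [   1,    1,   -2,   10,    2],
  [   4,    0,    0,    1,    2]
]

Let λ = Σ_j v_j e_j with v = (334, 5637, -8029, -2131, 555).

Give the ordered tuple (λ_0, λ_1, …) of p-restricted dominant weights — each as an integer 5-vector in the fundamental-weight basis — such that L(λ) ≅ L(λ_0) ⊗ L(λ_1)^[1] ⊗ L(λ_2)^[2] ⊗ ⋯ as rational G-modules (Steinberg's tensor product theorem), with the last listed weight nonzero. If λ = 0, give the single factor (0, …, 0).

((5, 4, 1, 2, 0), (5, 1, 2, 2, 3), (6, 1, 4, 2, 6), (0, 0, 5, 5, 0))

Compute c_i = Σ_j M_{ij} v_j with v = (334, 5637, -8029, -2131, 555):
  c_1 = (1)·(334) + (0)·(5637) + (0)·(-8029) + (0)·(-2131) + (0)·(555) = 334
  c_2 = (0)·(334) + (0)·(5637) + (-1)·(-8029) + (4)·(-2131) + (1)·(555) = 60
  c_3 = (-6)·(334) + (3)·(5637) + (-6)·(-8029) + (30)·(-2131) + (5)·(555) = 1926
  c_4 = (1)·(334) + (1)·(5637) + (-2)·(-8029) + (10)·(-2131) + (2)·(555) = 1829
  c_5 = (4)·(334) + (0)·(5637) + (0)·(-8029) + (1)·(-2131) + (2)·(555) = 315
Base-7 expansion of each c_i:
  c_1 = 334 = 5·7^0 + 5·7^1 + 6·7^2
  c_2 = 60 = 4·7^0 + 1·7^1 + 1·7^2
  c_3 = 1926 = 1·7^0 + 2·7^1 + 4·7^2 + 5·7^3
  c_4 = 1829 = 2·7^0 + 2·7^1 + 2·7^2 + 5·7^3
  c_5 = 315 = 0·7^0 + 3·7^1 + 6·7^2
λ_0 = (5, 4, 1, 2, 0)
λ_1 = (5, 1, 2, 2, 3)
λ_2 = (6, 1, 4, 2, 6)
λ_3 = (0, 0, 5, 5, 0)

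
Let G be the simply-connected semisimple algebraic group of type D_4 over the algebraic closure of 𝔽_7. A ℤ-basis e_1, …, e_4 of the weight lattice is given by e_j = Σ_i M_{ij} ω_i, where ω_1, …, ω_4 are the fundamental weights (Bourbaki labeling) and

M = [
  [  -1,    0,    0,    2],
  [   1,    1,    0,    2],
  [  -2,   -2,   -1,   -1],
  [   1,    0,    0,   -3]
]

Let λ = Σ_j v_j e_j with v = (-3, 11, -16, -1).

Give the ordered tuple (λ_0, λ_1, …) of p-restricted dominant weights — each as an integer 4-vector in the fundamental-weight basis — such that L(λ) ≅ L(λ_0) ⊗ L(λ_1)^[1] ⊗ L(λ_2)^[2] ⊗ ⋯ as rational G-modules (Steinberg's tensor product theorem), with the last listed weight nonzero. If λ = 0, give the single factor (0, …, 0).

((1, 6, 1, 0),)

Change of basis e → ω: c = M·v where v = (-3, 11, -16, -1):
  c_1 = -1*-3 + 0*11 + 0*-16 + 2*-1 = 1
  c_2 = 1*-3 + 1*11 + 0*-16 + 2*-1 = 6
  c_3 = -2*-3 + -2*11 + -1*-16 + -1*-1 = 1
  c_4 = 1*-3 + 0*11 + 0*-16 + -3*-1 = 0
Writing each c_i in base p = 7:
  c_1 = 1 = 1·7^0
  c_2 = 6 = 6·7^0
  c_3 = 1 = 1·7^0
  c_4 = 0
λ_0 = (1, 6, 1, 0)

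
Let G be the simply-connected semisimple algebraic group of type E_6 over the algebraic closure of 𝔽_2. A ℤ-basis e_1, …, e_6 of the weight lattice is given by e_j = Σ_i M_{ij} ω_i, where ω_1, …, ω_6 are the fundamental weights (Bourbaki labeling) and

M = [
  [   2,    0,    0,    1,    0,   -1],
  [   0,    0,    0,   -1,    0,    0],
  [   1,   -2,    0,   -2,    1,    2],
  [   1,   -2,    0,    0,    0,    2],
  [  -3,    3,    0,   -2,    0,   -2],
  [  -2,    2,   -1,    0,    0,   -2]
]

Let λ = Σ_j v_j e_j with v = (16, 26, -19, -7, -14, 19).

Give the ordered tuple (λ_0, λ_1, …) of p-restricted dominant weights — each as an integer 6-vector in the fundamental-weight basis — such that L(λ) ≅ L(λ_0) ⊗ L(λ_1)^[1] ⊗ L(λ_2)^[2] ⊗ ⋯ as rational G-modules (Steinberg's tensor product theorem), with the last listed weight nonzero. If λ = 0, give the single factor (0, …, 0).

Converting to the ω-basis (c_i = row i of M dotted with v = (16, 26, -19, -7, -14, 19)):
  c_1 = 2*16 + 0*26 + 0*-19 + 1*-7 + 0*-14 + -1*19 = 6
  c_2 = 0*16 + 0*26 + 0*-19 + -1*-7 + 0*-14 + 0*19 = 7
  c_3 = 1*16 + -2*26 + 0*-19 + -2*-7 + 1*-14 + 2*19 = 2
  c_4 = 1*16 + -2*26 + 0*-19 + 0*-7 + 0*-14 + 2*19 = 2
  c_5 = -3*16 + 3*26 + 0*-19 + -2*-7 + 0*-14 + -2*19 = 6
  c_6 = -2*16 + 2*26 + -1*-19 + 0*-7 + 0*-14 + -2*19 = 1
p = 2; digits c_i = Σ_j d_{ij}·2^j, 0 ≤ d_{ij} < 2:
  c_1 = 6 = 0·2^0 + 1·2^1 + 1·2^2
  c_2 = 7 = 1·2^0 + 1·2^1 + 1·2^2
  c_3 = 2 = 0·2^0 + 1·2^1
  c_4 = 2 = 0·2^0 + 1·2^1
  c_5 = 6 = 0·2^0 + 1·2^1 + 1·2^2
  c_6 = 1 = 1·2^0
p-restricted factor λ_0 = (0, 1, 0, 0, 0, 1)
p-restricted factor λ_1 = (1, 1, 1, 1, 1, 0)
p-restricted factor λ_2 = (1, 1, 0, 0, 1, 0)

((0, 1, 0, 0, 0, 1), (1, 1, 1, 1, 1, 0), (1, 1, 0, 0, 1, 0))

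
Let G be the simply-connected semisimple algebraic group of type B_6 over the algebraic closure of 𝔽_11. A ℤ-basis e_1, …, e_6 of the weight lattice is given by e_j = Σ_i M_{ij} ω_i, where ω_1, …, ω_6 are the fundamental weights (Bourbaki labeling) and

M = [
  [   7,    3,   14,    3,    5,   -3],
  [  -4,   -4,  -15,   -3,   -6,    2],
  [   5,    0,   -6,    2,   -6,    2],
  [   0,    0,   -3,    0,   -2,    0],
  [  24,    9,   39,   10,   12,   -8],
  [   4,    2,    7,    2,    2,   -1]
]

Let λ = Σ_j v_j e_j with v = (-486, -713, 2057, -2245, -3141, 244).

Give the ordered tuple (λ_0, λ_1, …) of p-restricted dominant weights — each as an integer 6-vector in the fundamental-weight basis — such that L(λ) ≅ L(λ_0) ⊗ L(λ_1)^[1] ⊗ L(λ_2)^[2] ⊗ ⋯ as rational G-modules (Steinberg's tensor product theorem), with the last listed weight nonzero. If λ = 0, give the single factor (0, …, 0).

((8, 10, 6, 1, 4, 2), (7, 0, 6, 10, 4, 1))

Change of basis e → ω: c = M·v where v = (-486, -713, 2057, -2245, -3141, 244):
  c_1 = (7)·(-486) + (3)·(-713) + 14·2057 + (3)·(-2245) + (5)·(-3141) + (-3)·(244) = 85
  c_2 = (-4)·(-486) + (-4)·(-713) + (-15)·(2057) + (-3)·(-2245) + (-6)·(-3141) + 2·244 = 10
  c_3 = (5)·(-486) + (0)·(-713) + (-6)·(2057) + (2)·(-2245) + (-6)·(-3141) + 2·244 = 72
  c_4 = (0)·(-486) + (0)·(-713) + (-3)·(2057) + (0)·(-2245) + (-2)·(-3141) + 0·244 = 111
  c_5 = (24)·(-486) + (9)·(-713) + 39·2057 + (10)·(-2245) + (12)·(-3141) + (-8)·(244) = 48
  c_6 = (4)·(-486) + (2)·(-713) + 7·2057 + (2)·(-2245) + (2)·(-3141) + (-1)·(244) = 13
Base-11 expansion of each c_i:
  c_1 = 85 = 8·11^0 + 7·11^1
  c_2 = 10 = 10·11^0
  c_3 = 72 = 6·11^0 + 6·11^1
  c_4 = 111 = 1·11^0 + 10·11^1
  c_5 = 48 = 4·11^0 + 4·11^1
  c_6 = 13 = 2·11^0 + 1·11^1
Factor λ_0 = (8, 10, 6, 1, 4, 2)
Factor λ_1 = (7, 0, 6, 10, 4, 1)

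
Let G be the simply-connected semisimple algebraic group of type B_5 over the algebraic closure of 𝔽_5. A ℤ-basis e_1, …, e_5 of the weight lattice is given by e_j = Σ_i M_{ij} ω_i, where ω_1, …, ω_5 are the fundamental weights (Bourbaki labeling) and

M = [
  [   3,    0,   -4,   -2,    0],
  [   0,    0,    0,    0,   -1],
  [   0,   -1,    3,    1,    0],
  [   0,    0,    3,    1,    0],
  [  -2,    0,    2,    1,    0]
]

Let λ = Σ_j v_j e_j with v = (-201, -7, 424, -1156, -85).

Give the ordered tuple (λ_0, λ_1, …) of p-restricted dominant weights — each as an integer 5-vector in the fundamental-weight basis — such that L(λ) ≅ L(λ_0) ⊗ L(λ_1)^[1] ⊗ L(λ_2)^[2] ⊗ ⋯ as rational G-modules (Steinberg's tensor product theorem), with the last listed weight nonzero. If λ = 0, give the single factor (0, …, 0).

((3, 0, 3, 1, 4), (2, 2, 4, 3, 3), (0, 3, 4, 4, 3))

Converting to the ω-basis (c_i = row i of M dotted with v = (-201, -7, 424, -1156, -85)):
  c_1 = 3*-201 + 0*-7 + -4*424 + -2*-1156 + 0*-85 = 13
  c_2 = 0*-201 + 0*-7 + 0*424 + 0*-1156 + -1*-85 = 85
  c_3 = 0*-201 + -1*-7 + 3*424 + 1*-1156 + 0*-85 = 123
  c_4 = 0*-201 + 0*-7 + 3*424 + 1*-1156 + 0*-85 = 116
  c_5 = -2*-201 + 0*-7 + 2*424 + 1*-1156 + 0*-85 = 94
Base-5 expansion of each c_i:
  c_1 = 13 = 3·5^0 + 2·5^1
  c_2 = 85 = 0·5^0 + 2·5^1 + 3·5^2
  c_3 = 123 = 3·5^0 + 4·5^1 + 4·5^2
  c_4 = 116 = 1·5^0 + 3·5^1 + 4·5^2
  c_5 = 94 = 4·5^0 + 3·5^1 + 3·5^2
λ_0 = (3, 0, 3, 1, 4)
λ_1 = (2, 2, 4, 3, 3)
λ_2 = (0, 3, 4, 4, 3)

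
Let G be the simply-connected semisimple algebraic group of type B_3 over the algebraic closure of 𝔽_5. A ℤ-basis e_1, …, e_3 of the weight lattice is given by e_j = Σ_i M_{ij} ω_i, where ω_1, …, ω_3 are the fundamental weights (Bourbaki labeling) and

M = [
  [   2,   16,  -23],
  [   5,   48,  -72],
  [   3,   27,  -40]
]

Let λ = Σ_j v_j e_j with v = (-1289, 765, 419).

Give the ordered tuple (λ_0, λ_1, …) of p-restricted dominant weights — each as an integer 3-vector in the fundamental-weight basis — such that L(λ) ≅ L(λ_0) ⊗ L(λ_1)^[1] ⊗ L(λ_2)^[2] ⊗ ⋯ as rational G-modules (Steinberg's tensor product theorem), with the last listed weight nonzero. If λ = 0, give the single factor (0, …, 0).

In the fundamental-weight basis, λ has coordinates c = M·v (v = (-1289, 765, 419)):
  c_1 = (2)·(-1289) + (16)·(765) + (-23)·(419) = 25
  c_2 = (5)·(-1289) + (48)·(765) + (-72)·(419) = 107
  c_3 = (3)·(-1289) + (27)·(765) + (-40)·(419) = 28
p = 5; digits c_i = Σ_j d_{ij}·5^j, 0 ≤ d_{ij} < 5:
  c_1 = 25 = 0·5^0 + 0·5^1 + 1·5^2
  c_2 = 107 = 2·5^0 + 1·5^1 + 4·5^2
  c_3 = 28 = 3·5^0 + 0·5^1 + 1·5^2
λ_0 = (0, 2, 3)
λ_1 = (0, 1, 0)
λ_2 = (1, 4, 1)

((0, 2, 3), (0, 1, 0), (1, 4, 1))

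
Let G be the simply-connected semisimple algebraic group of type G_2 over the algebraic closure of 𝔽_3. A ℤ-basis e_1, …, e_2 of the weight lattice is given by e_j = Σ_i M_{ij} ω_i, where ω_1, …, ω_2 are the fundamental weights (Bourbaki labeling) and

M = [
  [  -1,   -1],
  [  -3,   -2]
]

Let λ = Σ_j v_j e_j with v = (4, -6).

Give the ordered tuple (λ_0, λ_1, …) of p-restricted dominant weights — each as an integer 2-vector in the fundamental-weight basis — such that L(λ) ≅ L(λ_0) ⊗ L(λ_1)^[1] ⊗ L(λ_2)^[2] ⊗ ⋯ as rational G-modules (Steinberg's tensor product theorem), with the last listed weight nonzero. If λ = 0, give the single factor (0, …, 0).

((2, 0),)

In the fundamental-weight basis, λ has coordinates c = M·v (v = (4, -6)):
  c_1 = (-1)·(4) + (-1)·(-6) = 2
  c_2 = (-3)·(4) + (-2)·(-6) = 0
Base-3 expansion of each c_i:
  c_1 = 2 = 2·3^0
  c_2 = 0
λ_0 = (2, 0)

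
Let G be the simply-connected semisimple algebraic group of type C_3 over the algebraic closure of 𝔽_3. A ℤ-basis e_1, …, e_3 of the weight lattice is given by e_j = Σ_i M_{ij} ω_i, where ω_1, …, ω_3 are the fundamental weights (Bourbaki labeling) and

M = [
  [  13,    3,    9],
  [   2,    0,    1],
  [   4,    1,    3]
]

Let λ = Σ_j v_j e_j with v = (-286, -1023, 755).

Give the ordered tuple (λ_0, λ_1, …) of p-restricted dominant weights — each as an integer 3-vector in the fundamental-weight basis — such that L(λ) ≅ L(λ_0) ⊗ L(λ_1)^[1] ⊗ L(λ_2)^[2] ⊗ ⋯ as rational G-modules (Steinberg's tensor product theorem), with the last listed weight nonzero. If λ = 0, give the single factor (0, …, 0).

ω-coordinates c = M·v, v = (-286, -1023, 755):
  c_1 = 13*-286 + 3*-1023 + 9*755 = 8
  c_2 = 2*-286 + 0*-1023 + 1*755 = 183
  c_3 = 4*-286 + 1*-1023 + 3*755 = 98
Writing each c_i in base p = 3:
  c_1 = 8 = 2·3^0 + 2·3^1
  c_2 = 183 = 0·3^0 + 1·3^1 + 2·3^2 + 0·3^3 + 2·3^4
  c_3 = 98 = 2·3^0 + 2·3^1 + 1·3^2 + 0·3^3 + 1·3^4
p-restricted factor λ_0 = (2, 0, 2)
p-restricted factor λ_1 = (2, 1, 2)
p-restricted factor λ_2 = (0, 2, 1)
p-restricted factor λ_3 = (0, 0, 0)
p-restricted factor λ_4 = (0, 2, 1)

((2, 0, 2), (2, 1, 2), (0, 2, 1), (0, 0, 0), (0, 2, 1))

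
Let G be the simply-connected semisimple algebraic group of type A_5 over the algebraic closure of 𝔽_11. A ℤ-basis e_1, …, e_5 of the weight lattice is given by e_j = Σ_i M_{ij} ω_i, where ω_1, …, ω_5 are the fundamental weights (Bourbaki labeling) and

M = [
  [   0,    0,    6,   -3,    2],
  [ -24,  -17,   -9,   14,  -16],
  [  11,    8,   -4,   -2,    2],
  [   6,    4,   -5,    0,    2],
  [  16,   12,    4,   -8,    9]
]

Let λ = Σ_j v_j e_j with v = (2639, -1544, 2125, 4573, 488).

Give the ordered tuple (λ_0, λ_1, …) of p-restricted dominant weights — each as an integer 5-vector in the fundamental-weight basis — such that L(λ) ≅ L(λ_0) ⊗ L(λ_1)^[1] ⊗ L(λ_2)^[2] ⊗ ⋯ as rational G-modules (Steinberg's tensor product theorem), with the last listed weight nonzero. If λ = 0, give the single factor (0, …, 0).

Converting to the ω-basis (c_i = row i of M dotted with v = (2639, -1544, 2125, 4573, 488)):
  c_1 = 0·2639 + (0)·(-1544) + 6·2125 + (-3)·(4573) + 2·488 = 7
  c_2 = (-24)·(2639) + (-17)·(-1544) + (-9)·(2125) + 14·4573 + (-16)·(488) = 1
  c_3 = 11·2639 + (8)·(-1544) + (-4)·(2125) + (-2)·(4573) + 2·488 = 7
  c_4 = 6·2639 + (4)·(-1544) + (-5)·(2125) + 0·4573 + 2·488 = 9
  c_5 = 16·2639 + (12)·(-1544) + 4·2125 + (-8)·(4573) + 9·488 = 4
Expand coordinatewise in base 11:
  c_1 = 7 = 7·11^0
  c_2 = 1 = 1·11^0
  c_3 = 7 = 7·11^0
  c_4 = 9 = 9·11^0
  c_5 = 4 = 4·11^0
p-restricted factor λ_0 = (7, 1, 7, 9, 4)

((7, 1, 7, 9, 4),)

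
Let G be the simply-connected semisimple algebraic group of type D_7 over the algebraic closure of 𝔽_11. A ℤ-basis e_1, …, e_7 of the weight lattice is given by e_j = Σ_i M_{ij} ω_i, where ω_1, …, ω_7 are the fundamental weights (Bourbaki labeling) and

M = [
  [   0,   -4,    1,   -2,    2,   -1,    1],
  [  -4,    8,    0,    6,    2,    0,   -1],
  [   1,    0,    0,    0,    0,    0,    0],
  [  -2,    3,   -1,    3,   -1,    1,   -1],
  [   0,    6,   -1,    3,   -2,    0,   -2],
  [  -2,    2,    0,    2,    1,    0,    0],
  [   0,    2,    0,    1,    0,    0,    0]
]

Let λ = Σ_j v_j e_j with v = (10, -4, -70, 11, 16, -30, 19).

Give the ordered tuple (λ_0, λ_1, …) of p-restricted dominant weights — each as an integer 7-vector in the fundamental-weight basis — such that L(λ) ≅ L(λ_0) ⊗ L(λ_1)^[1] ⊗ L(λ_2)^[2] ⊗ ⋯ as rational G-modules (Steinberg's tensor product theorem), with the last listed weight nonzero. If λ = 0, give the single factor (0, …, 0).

In the fundamental-weight basis, λ has coordinates c = M·v (v = (10, -4, -70, 11, 16, -30, 19)):
  c_1 = 0*10 + -4*-4 + 1*-70 + -2*11 + 2*16 + -1*-30 + 1*19 = 5
  c_2 = -4*10 + 8*-4 + 0*-70 + 6*11 + 2*16 + 0*-30 + -1*19 = 7
  c_3 = 1*10 + 0*-4 + 0*-70 + 0*11 + 0*16 + 0*-30 + 0*19 = 10
  c_4 = -2*10 + 3*-4 + -1*-70 + 3*11 + -1*16 + 1*-30 + -1*19 = 6
  c_5 = 0*10 + 6*-4 + -1*-70 + 3*11 + -2*16 + 0*-30 + -2*19 = 9
  c_6 = -2*10 + 2*-4 + 0*-70 + 2*11 + 1*16 + 0*-30 + 0*19 = 10
  c_7 = 0*10 + 2*-4 + 0*-70 + 1*11 + 0*16 + 0*-30 + 0*19 = 3
Writing each c_i in base p = 11:
  c_1 = 5 = 5·11^0
  c_2 = 7 = 7·11^0
  c_3 = 10 = 10·11^0
  c_4 = 6 = 6·11^0
  c_5 = 9 = 9·11^0
  c_6 = 10 = 10·11^0
  c_7 = 3 = 3·11^0
p-restricted factor λ_0 = (5, 7, 10, 6, 9, 10, 3)

((5, 7, 10, 6, 9, 10, 3),)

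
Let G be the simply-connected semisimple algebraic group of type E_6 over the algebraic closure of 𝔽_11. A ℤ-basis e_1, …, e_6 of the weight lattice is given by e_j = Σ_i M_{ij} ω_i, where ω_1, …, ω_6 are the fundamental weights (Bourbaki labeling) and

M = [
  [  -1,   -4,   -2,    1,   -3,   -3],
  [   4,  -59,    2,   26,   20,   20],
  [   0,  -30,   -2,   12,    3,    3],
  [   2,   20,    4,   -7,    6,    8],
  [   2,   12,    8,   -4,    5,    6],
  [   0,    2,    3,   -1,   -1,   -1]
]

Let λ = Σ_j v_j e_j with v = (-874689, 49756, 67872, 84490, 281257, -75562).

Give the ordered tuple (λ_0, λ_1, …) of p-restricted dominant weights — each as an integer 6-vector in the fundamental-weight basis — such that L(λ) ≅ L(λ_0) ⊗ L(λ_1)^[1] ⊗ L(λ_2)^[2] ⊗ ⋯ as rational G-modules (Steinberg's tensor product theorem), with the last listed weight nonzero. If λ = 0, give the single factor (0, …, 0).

((0, 1, 0, 2, 2, 7), (6, 4, 0, 1, 5, 10), (5, 0, 10, 7, 2, 7), (5, 9, 1, 6, 4, 9))

Change of basis e → ω: c = M·v where v = (-874689, 49756, 67872, 84490, 281257, -75562):
  c_1 = -1*-874689 + -4*49756 + -2*67872 + 1*84490 + -3*281257 + -3*-75562 = 7326
  c_2 = 4*-874689 + -59*49756 + 2*67872 + 26*84490 + 20*281257 + 20*-75562 = 12024
  c_3 = 0*-874689 + -30*49756 + -2*67872 + 12*84490 + 3*281257 + 3*-75562 = 2541
  c_4 = 2*-874689 + 20*49756 + 4*67872 + -7*84490 + 6*281257 + 8*-75562 = 8846
  c_5 = 2*-874689 + 12*49756 + 8*67872 + -4*84490 + 5*281257 + 6*-75562 = 5623
  c_6 = 0*-874689 + 2*49756 + 3*67872 + -1*84490 + -1*281257 + -1*-75562 = 12943
p = 11; digits c_i = Σ_j d_{ij}·11^j, 0 ≤ d_{ij} < 11:
  c_1 = 7326 = 0·11^0 + 6·11^1 + 5·11^2 + 5·11^3
  c_2 = 12024 = 1·11^0 + 4·11^1 + 0·11^2 + 9·11^3
  c_3 = 2541 = 0·11^0 + 0·11^1 + 10·11^2 + 1·11^3
  c_4 = 8846 = 2·11^0 + 1·11^1 + 7·11^2 + 6·11^3
  c_5 = 5623 = 2·11^0 + 5·11^1 + 2·11^2 + 4·11^3
  c_6 = 12943 = 7·11^0 + 10·11^1 + 7·11^2 + 9·11^3
Factor λ_0 = (0, 1, 0, 2, 2, 7)
Factor λ_1 = (6, 4, 0, 1, 5, 10)
Factor λ_2 = (5, 0, 10, 7, 2, 7)
Factor λ_3 = (5, 9, 1, 6, 4, 9)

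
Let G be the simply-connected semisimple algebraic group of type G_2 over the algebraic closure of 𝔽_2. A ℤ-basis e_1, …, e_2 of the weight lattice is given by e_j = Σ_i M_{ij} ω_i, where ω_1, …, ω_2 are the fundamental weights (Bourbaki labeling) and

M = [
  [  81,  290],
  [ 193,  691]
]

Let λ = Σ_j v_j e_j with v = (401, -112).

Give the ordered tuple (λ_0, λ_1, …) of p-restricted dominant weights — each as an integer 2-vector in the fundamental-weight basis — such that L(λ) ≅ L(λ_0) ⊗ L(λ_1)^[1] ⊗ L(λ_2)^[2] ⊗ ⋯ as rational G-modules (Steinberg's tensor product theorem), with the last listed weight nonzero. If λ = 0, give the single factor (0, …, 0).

Compute c_i = Σ_j M_{ij} v_j with v = (401, -112):
  c_1 = 81·401 + (290)·(-112) = 1
  c_2 = 193·401 + (691)·(-112) = 1
p = 2; digits c_i = Σ_j d_{ij}·2^j, 0 ≤ d_{ij} < 2:
  c_1 = 1 = 1·2^0
  c_2 = 1 = 1·2^0
p-restricted factor λ_0 = (1, 1)

((1, 1),)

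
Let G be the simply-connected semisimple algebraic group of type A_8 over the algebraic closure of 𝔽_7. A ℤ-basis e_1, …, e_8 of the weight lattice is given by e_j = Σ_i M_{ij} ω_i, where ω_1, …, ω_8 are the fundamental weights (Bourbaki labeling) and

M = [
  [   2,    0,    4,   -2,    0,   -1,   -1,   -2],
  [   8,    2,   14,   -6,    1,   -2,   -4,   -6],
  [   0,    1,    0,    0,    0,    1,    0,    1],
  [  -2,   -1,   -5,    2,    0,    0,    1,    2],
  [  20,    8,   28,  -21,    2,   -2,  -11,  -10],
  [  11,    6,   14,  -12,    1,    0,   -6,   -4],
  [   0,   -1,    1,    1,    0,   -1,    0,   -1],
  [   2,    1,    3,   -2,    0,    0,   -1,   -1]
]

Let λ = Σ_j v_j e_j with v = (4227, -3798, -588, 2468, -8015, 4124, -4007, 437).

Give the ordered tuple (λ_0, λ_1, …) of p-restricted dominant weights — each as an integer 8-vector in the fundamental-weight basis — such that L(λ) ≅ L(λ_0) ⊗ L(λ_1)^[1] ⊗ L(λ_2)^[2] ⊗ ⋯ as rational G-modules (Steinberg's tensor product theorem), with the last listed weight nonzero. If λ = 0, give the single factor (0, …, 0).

((0, 1, 0, 3, 5, 0, 4, 0), (4, 4, 4, 5, 2, 6, 5, 1), (3, 6, 1, 1, 5, 2, 1, 3), (0, 0, 2, 0, 3, 0, 3, 4))

In the fundamental-weight basis, λ has coordinates c = M·v (v = (4227, -3798, -588, 2468, -8015, 4124, -4007, 437)):
  c_1 = (2)·(4227) + (0)·(-3798) + (4)·(-588) + (-2)·(2468) + (0)·(-8015) + (-1)·(4124) + (-1)·(-4007) + (-2)·(437) = 175
  c_2 = (8)·(4227) + (2)·(-3798) + (14)·(-588) + (-6)·(2468) + (1)·(-8015) + (-2)·(4124) + (-4)·(-4007) + (-6)·(437) = 323
  c_3 = (0)·(4227) + (1)·(-3798) + (0)·(-588) + (0)·(2468) + (0)·(-8015) + (1)·(4124) + (0)·(-4007) + (1)·(437) = 763
  c_4 = (-2)·(4227) + (-1)·(-3798) + (-5)·(-588) + (2)·(2468) + (0)·(-8015) + (0)·(4124) + (1)·(-4007) + (2)·(437) = 87
  c_5 = (20)·(4227) + (8)·(-3798) + (28)·(-588) + (-21)·(2468) + (2)·(-8015) + (-2)·(4124) + (-11)·(-4007) + (-10)·(437) = 1293
  c_6 = (11)·(4227) + (6)·(-3798) + (14)·(-588) + (-12)·(2468) + (1)·(-8015) + (0)·(4124) + (-6)·(-4007) + (-4)·(437) = 140
  c_7 = (0)·(4227) + (-1)·(-3798) + (1)·(-588) + (1)·(2468) + (0)·(-8015) + (-1)·(4124) + (0)·(-4007) + (-1)·(437) = 1117
  c_8 = (2)·(4227) + (1)·(-3798) + (3)·(-588) + (-2)·(2468) + (0)·(-8015) + (0)·(4124) + (-1)·(-4007) + (-1)·(437) = 1526
Expand coordinatewise in base 7:
  c_1 = 175 = 0·7^0 + 4·7^1 + 3·7^2
  c_2 = 323 = 1·7^0 + 4·7^1 + 6·7^2
  c_3 = 763 = 0·7^0 + 4·7^1 + 1·7^2 + 2·7^3
  c_4 = 87 = 3·7^0 + 5·7^1 + 1·7^2
  c_5 = 1293 = 5·7^0 + 2·7^1 + 5·7^2 + 3·7^3
  c_6 = 140 = 0·7^0 + 6·7^1 + 2·7^2
  c_7 = 1117 = 4·7^0 + 5·7^1 + 1·7^2 + 3·7^3
  c_8 = 1526 = 0·7^0 + 1·7^1 + 3·7^2 + 4·7^3
p-restricted factor λ_0 = (0, 1, 0, 3, 5, 0, 4, 0)
p-restricted factor λ_1 = (4, 4, 4, 5, 2, 6, 5, 1)
p-restricted factor λ_2 = (3, 6, 1, 1, 5, 2, 1, 3)
p-restricted factor λ_3 = (0, 0, 2, 0, 3, 0, 3, 4)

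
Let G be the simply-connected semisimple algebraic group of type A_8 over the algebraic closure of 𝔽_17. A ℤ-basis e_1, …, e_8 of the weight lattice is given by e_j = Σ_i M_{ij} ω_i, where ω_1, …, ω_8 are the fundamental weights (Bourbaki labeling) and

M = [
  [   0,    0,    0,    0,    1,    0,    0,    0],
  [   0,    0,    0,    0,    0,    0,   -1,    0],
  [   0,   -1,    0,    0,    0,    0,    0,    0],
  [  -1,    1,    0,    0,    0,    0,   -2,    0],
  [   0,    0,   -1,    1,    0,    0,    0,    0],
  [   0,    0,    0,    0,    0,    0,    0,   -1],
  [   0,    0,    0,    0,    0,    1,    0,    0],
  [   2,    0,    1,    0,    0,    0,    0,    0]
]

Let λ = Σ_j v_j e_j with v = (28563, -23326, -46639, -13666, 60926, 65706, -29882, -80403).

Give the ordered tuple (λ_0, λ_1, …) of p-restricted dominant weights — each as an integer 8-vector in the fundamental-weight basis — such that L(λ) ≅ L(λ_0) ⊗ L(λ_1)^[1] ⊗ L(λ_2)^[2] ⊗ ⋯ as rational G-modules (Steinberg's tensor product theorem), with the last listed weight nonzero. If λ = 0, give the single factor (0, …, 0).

((15, 13, 2, 4, 10, 10, 1, 15), (13, 6, 12, 4, 1, 3, 6, 4), (6, 1, 12, 10, 12, 6, 6, 2), (12, 6, 4, 1, 6, 16, 13, 2))

ω-coordinates c = M·v, v = (28563, -23326, -46639, -13666, 60926, 65706, -29882, -80403):
  c_1 = 0*28563 + 0*-23326 + 0*-46639 + 0*-13666 + 1*60926 + 0*65706 + 0*-29882 + 0*-80403 = 60926
  c_2 = 0*28563 + 0*-23326 + 0*-46639 + 0*-13666 + 0*60926 + 0*65706 + -1*-29882 + 0*-80403 = 29882
  c_3 = 0*28563 + -1*-23326 + 0*-46639 + 0*-13666 + 0*60926 + 0*65706 + 0*-29882 + 0*-80403 = 23326
  c_4 = -1*28563 + 1*-23326 + 0*-46639 + 0*-13666 + 0*60926 + 0*65706 + -2*-29882 + 0*-80403 = 7875
  c_5 = 0*28563 + 0*-23326 + -1*-46639 + 1*-13666 + 0*60926 + 0*65706 + 0*-29882 + 0*-80403 = 32973
  c_6 = 0*28563 + 0*-23326 + 0*-46639 + 0*-13666 + 0*60926 + 0*65706 + 0*-29882 + -1*-80403 = 80403
  c_7 = 0*28563 + 0*-23326 + 0*-46639 + 0*-13666 + 0*60926 + 1*65706 + 0*-29882 + 0*-80403 = 65706
  c_8 = 2*28563 + 0*-23326 + 1*-46639 + 0*-13666 + 0*60926 + 0*65706 + 0*-29882 + 0*-80403 = 10487
Writing each c_i in base p = 17:
  c_1 = 60926 = 15·17^0 + 13·17^1 + 6·17^2 + 12·17^3
  c_2 = 29882 = 13·17^0 + 6·17^1 + 1·17^2 + 6·17^3
  c_3 = 23326 = 2·17^0 + 12·17^1 + 12·17^2 + 4·17^3
  c_4 = 7875 = 4·17^0 + 4·17^1 + 10·17^2 + 1·17^3
  c_5 = 32973 = 10·17^0 + 1·17^1 + 12·17^2 + 6·17^3
  c_6 = 80403 = 10·17^0 + 3·17^1 + 6·17^2 + 16·17^3
  c_7 = 65706 = 1·17^0 + 6·17^1 + 6·17^2 + 13·17^3
  c_8 = 10487 = 15·17^0 + 4·17^1 + 2·17^2 + 2·17^3
λ_0 = (15, 13, 2, 4, 10, 10, 1, 15)
λ_1 = (13, 6, 12, 4, 1, 3, 6, 4)
λ_2 = (6, 1, 12, 10, 12, 6, 6, 2)
λ_3 = (12, 6, 4, 1, 6, 16, 13, 2)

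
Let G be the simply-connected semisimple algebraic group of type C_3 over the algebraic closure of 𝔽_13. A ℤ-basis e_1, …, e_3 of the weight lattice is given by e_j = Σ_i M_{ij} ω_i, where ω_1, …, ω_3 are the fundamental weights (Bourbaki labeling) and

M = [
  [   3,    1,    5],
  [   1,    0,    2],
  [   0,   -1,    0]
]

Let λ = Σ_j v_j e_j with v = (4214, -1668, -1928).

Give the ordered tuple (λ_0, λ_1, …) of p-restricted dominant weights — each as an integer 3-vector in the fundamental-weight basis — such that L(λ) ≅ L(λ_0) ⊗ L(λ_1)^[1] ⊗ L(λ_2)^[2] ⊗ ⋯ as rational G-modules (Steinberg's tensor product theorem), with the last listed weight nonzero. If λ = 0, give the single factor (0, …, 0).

((8, 7, 4), (11, 1, 11), (7, 2, 9))

Compute c_i = Σ_j M_{ij} v_j with v = (4214, -1668, -1928):
  c_1 = 3*4214 + 1*-1668 + 5*-1928 = 1334
  c_2 = 1*4214 + 0*-1668 + 2*-1928 = 358
  c_3 = 0*4214 + -1*-1668 + 0*-1928 = 1668
Expand coordinatewise in base 13:
  c_1 = 1334 = 8·13^0 + 11·13^1 + 7·13^2
  c_2 = 358 = 7·13^0 + 1·13^1 + 2·13^2
  c_3 = 1668 = 4·13^0 + 11·13^1 + 9·13^2
Factor λ_0 = (8, 7, 4)
Factor λ_1 = (11, 1, 11)
Factor λ_2 = (7, 2, 9)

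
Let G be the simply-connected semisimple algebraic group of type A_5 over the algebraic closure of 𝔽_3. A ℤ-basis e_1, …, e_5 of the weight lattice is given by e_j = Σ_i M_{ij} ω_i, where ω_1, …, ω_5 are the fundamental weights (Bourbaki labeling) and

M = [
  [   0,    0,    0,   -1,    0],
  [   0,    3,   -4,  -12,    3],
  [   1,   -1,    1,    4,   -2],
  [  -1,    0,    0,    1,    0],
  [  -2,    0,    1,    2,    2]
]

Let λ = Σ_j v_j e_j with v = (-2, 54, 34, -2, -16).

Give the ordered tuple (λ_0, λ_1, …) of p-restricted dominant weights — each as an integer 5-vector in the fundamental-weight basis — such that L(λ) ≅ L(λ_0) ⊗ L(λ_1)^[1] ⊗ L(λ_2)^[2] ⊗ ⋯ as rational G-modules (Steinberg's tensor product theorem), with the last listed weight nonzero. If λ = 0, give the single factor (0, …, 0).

Compute c_i = Σ_j M_{ij} v_j with v = (-2, 54, 34, -2, -16):
  c_1 = 0*-2 + 0*54 + 0*34 + -1*-2 + 0*-16 = 2
  c_2 = 0*-2 + 3*54 + -4*34 + -12*-2 + 3*-16 = 2
  c_3 = 1*-2 + -1*54 + 1*34 + 4*-2 + -2*-16 = 2
  c_4 = -1*-2 + 0*54 + 0*34 + 1*-2 + 0*-16 = 0
  c_5 = -2*-2 + 0*54 + 1*34 + 2*-2 + 2*-16 = 2
Base-3 expansion of each c_i:
  c_1 = 2 = 2·3^0
  c_2 = 2 = 2·3^0
  c_3 = 2 = 2·3^0
  c_4 = 0
  c_5 = 2 = 2·3^0
λ_0 = (2, 2, 2, 0, 2)

((2, 2, 2, 0, 2),)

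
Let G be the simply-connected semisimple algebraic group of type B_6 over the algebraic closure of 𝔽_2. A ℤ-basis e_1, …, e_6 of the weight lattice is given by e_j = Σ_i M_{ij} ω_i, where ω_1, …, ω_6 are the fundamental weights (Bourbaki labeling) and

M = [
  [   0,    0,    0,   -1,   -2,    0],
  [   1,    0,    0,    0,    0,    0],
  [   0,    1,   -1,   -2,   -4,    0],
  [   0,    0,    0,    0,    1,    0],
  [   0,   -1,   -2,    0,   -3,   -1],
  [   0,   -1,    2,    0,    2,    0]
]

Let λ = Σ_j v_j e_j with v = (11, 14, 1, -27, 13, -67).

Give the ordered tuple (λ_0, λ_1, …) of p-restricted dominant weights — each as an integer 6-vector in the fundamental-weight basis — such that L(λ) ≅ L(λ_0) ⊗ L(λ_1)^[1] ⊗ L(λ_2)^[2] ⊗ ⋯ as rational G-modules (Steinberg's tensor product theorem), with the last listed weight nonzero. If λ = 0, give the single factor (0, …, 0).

In the fundamental-weight basis, λ has coordinates c = M·v (v = (11, 14, 1, -27, 13, -67)):
  c_1 = (0)·(11) + (0)·(14) + (0)·(1) + (-1)·(-27) + (-2)·(13) + (0)·(-67) = 1
  c_2 = (1)·(11) + (0)·(14) + (0)·(1) + (0)·(-27) + (0)·(13) + (0)·(-67) = 11
  c_3 = (0)·(11) + (1)·(14) + (-1)·(1) + (-2)·(-27) + (-4)·(13) + (0)·(-67) = 15
  c_4 = (0)·(11) + (0)·(14) + (0)·(1) + (0)·(-27) + (1)·(13) + (0)·(-67) = 13
  c_5 = (0)·(11) + (-1)·(14) + (-2)·(1) + (0)·(-27) + (-3)·(13) + (-1)·(-67) = 12
  c_6 = (0)·(11) + (-1)·(14) + (2)·(1) + (0)·(-27) + (2)·(13) + (0)·(-67) = 14
Base-2 expansion of each c_i:
  c_1 = 1 = 1·2^0
  c_2 = 11 = 1·2^0 + 1·2^1 + 0·2^2 + 1·2^3
  c_3 = 15 = 1·2^0 + 1·2^1 + 1·2^2 + 1·2^3
  c_4 = 13 = 1·2^0 + 0·2^1 + 1·2^2 + 1·2^3
  c_5 = 12 = 0·2^0 + 0·2^1 + 1·2^2 + 1·2^3
  c_6 = 14 = 0·2^0 + 1·2^1 + 1·2^2 + 1·2^3
λ_0 = (1, 1, 1, 1, 0, 0)
λ_1 = (0, 1, 1, 0, 0, 1)
λ_2 = (0, 0, 1, 1, 1, 1)
λ_3 = (0, 1, 1, 1, 1, 1)

((1, 1, 1, 1, 0, 0), (0, 1, 1, 0, 0, 1), (0, 0, 1, 1, 1, 1), (0, 1, 1, 1, 1, 1))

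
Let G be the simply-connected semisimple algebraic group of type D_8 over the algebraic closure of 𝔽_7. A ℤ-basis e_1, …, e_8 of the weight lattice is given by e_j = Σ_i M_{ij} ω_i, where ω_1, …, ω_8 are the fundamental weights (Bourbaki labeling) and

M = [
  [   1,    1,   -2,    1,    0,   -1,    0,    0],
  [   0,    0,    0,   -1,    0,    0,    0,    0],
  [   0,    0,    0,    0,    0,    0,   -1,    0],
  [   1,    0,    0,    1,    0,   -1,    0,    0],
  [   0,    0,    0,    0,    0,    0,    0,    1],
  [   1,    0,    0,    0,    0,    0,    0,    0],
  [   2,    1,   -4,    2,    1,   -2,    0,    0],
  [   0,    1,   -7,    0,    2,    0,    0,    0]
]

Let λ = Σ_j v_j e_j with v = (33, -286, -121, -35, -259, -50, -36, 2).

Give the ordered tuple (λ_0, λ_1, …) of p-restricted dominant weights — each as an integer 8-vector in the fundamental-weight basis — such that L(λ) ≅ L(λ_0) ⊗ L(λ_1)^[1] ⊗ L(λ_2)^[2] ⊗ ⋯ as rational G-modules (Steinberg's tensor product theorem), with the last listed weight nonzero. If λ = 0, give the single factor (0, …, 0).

Compute c_i = Σ_j M_{ij} v_j with v = (33, -286, -121, -35, -259, -50, -36, 2):
  c_1 = 1*33 + 1*-286 + -2*-121 + 1*-35 + 0*-259 + -1*-50 + 0*-36 + 0*2 = 4
  c_2 = 0*33 + 0*-286 + 0*-121 + -1*-35 + 0*-259 + 0*-50 + 0*-36 + 0*2 = 35
  c_3 = 0*33 + 0*-286 + 0*-121 + 0*-35 + 0*-259 + 0*-50 + -1*-36 + 0*2 = 36
  c_4 = 1*33 + 0*-286 + 0*-121 + 1*-35 + 0*-259 + -1*-50 + 0*-36 + 0*2 = 48
  c_5 = 0*33 + 0*-286 + 0*-121 + 0*-35 + 0*-259 + 0*-50 + 0*-36 + 1*2 = 2
  c_6 = 1*33 + 0*-286 + 0*-121 + 0*-35 + 0*-259 + 0*-50 + 0*-36 + 0*2 = 33
  c_7 = 2*33 + 1*-286 + -4*-121 + 2*-35 + 1*-259 + -2*-50 + 0*-36 + 0*2 = 35
  c_8 = 0*33 + 1*-286 + -7*-121 + 0*-35 + 2*-259 + 0*-50 + 0*-36 + 0*2 = 43
Expand coordinatewise in base 7:
  c_1 = 4 = 4·7^0
  c_2 = 35 = 0·7^0 + 5·7^1
  c_3 = 36 = 1·7^0 + 5·7^1
  c_4 = 48 = 6·7^0 + 6·7^1
  c_5 = 2 = 2·7^0
  c_6 = 33 = 5·7^0 + 4·7^1
  c_7 = 35 = 0·7^0 + 5·7^1
  c_8 = 43 = 1·7^0 + 6·7^1
λ_0 = (4, 0, 1, 6, 2, 5, 0, 1)
λ_1 = (0, 5, 5, 6, 0, 4, 5, 6)

((4, 0, 1, 6, 2, 5, 0, 1), (0, 5, 5, 6, 0, 4, 5, 6))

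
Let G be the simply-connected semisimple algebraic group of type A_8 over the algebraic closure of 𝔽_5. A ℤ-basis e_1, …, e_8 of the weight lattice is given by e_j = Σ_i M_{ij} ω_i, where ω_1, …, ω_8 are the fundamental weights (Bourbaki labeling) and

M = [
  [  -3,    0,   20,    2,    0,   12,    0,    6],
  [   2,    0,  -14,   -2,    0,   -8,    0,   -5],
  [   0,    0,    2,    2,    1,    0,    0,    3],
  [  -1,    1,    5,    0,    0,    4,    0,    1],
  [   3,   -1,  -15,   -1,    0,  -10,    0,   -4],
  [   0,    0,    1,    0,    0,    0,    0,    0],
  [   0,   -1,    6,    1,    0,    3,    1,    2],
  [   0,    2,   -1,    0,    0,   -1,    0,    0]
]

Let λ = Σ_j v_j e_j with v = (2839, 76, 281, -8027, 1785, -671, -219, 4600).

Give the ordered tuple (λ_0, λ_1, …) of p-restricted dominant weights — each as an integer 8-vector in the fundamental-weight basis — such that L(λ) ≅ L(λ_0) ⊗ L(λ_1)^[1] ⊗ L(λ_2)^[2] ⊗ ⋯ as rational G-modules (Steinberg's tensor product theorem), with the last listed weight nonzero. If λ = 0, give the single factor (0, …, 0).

((2, 1, 3, 3, 3, 1, 1, 2), (4, 3, 3, 1, 2, 1, 0, 3), (3, 1, 3, 2, 2, 1, 2, 1), (4, 1, 0, 4, 4, 2, 4, 4))

Change of basis e → ω: c = M·v where v = (2839, 76, 281, -8027, 1785, -671, -219, 4600):
  c_1 = -3*2839 + 0*76 + 20*281 + 2*-8027 + 0*1785 + 12*-671 + 0*-219 + 6*4600 = 597
  c_2 = 2*2839 + 0*76 + -14*281 + -2*-8027 + 0*1785 + -8*-671 + 0*-219 + -5*4600 = 166
  c_3 = 0*2839 + 0*76 + 2*281 + 2*-8027 + 1*1785 + 0*-671 + 0*-219 + 3*4600 = 93
  c_4 = -1*2839 + 1*76 + 5*281 + 0*-8027 + 0*1785 + 4*-671 + 0*-219 + 1*4600 = 558
  c_5 = 3*2839 + -1*76 + -15*281 + -1*-8027 + 0*1785 + -10*-671 + 0*-219 + -4*4600 = 563
  c_6 = 0*2839 + 0*76 + 1*281 + 0*-8027 + 0*1785 + 0*-671 + 0*-219 + 0*4600 = 281
  c_7 = 0*2839 + -1*76 + 6*281 + 1*-8027 + 0*1785 + 3*-671 + 1*-219 + 2*4600 = 551
  c_8 = 0*2839 + 2*76 + -1*281 + 0*-8027 + 0*1785 + -1*-671 + 0*-219 + 0*4600 = 542
Expand coordinatewise in base 5:
  c_1 = 597 = 2·5^0 + 4·5^1 + 3·5^2 + 4·5^3
  c_2 = 166 = 1·5^0 + 3·5^1 + 1·5^2 + 1·5^3
  c_3 = 93 = 3·5^0 + 3·5^1 + 3·5^2
  c_4 = 558 = 3·5^0 + 1·5^1 + 2·5^2 + 4·5^3
  c_5 = 563 = 3·5^0 + 2·5^1 + 2·5^2 + 4·5^3
  c_6 = 281 = 1·5^0 + 1·5^1 + 1·5^2 + 2·5^3
  c_7 = 551 = 1·5^0 + 0·5^1 + 2·5^2 + 4·5^3
  c_8 = 542 = 2·5^0 + 3·5^1 + 1·5^2 + 4·5^3
λ_0 = (2, 1, 3, 3, 3, 1, 1, 2)
λ_1 = (4, 3, 3, 1, 2, 1, 0, 3)
λ_2 = (3, 1, 3, 2, 2, 1, 2, 1)
λ_3 = (4, 1, 0, 4, 4, 2, 4, 4)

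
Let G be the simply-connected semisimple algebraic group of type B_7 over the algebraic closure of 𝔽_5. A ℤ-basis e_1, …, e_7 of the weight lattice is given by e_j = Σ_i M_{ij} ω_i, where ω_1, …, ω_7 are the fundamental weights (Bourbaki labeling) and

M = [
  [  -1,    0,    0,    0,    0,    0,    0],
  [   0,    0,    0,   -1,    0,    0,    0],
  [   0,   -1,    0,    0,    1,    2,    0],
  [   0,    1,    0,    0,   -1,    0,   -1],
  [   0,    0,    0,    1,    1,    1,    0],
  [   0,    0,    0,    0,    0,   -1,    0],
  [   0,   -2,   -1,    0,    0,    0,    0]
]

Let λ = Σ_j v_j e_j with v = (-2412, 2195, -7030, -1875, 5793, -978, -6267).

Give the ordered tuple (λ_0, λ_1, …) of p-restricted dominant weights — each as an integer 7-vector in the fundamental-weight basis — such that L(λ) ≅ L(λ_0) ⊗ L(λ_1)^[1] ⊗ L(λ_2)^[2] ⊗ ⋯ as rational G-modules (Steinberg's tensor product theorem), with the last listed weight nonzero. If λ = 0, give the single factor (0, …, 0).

((2, 0, 2, 4, 0, 3, 0), (2, 0, 3, 3, 3, 0, 3), (1, 0, 0, 1, 2, 4, 0), (4, 0, 3, 1, 3, 2, 1), (3, 3, 2, 4, 4, 1, 4))

Compute c_i = Σ_j M_{ij} v_j with v = (-2412, 2195, -7030, -1875, 5793, -978, -6267):
  c_1 = -1*-2412 + 0*2195 + 0*-7030 + 0*-1875 + 0*5793 + 0*-978 + 0*-6267 = 2412
  c_2 = 0*-2412 + 0*2195 + 0*-7030 + -1*-1875 + 0*5793 + 0*-978 + 0*-6267 = 1875
  c_3 = 0*-2412 + -1*2195 + 0*-7030 + 0*-1875 + 1*5793 + 2*-978 + 0*-6267 = 1642
  c_4 = 0*-2412 + 1*2195 + 0*-7030 + 0*-1875 + -1*5793 + 0*-978 + -1*-6267 = 2669
  c_5 = 0*-2412 + 0*2195 + 0*-7030 + 1*-1875 + 1*5793 + 1*-978 + 0*-6267 = 2940
  c_6 = 0*-2412 + 0*2195 + 0*-7030 + 0*-1875 + 0*5793 + -1*-978 + 0*-6267 = 978
  c_7 = 0*-2412 + -2*2195 + -1*-7030 + 0*-1875 + 0*5793 + 0*-978 + 0*-6267 = 2640
Expand coordinatewise in base 5:
  c_1 = 2412 = 2·5^0 + 2·5^1 + 1·5^2 + 4·5^3 + 3·5^4
  c_2 = 1875 = 0·5^0 + 0·5^1 + 0·5^2 + 0·5^3 + 3·5^4
  c_3 = 1642 = 2·5^0 + 3·5^1 + 0·5^2 + 3·5^3 + 2·5^4
  c_4 = 2669 = 4·5^0 + 3·5^1 + 1·5^2 + 1·5^3 + 4·5^4
  c_5 = 2940 = 0·5^0 + 3·5^1 + 2·5^2 + 3·5^3 + 4·5^4
  c_6 = 978 = 3·5^0 + 0·5^1 + 4·5^2 + 2·5^3 + 1·5^4
  c_7 = 2640 = 0·5^0 + 3·5^1 + 0·5^2 + 1·5^3 + 4·5^4
p-restricted factor λ_0 = (2, 0, 2, 4, 0, 3, 0)
p-restricted factor λ_1 = (2, 0, 3, 3, 3, 0, 3)
p-restricted factor λ_2 = (1, 0, 0, 1, 2, 4, 0)
p-restricted factor λ_3 = (4, 0, 3, 1, 3, 2, 1)
p-restricted factor λ_4 = (3, 3, 2, 4, 4, 1, 4)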